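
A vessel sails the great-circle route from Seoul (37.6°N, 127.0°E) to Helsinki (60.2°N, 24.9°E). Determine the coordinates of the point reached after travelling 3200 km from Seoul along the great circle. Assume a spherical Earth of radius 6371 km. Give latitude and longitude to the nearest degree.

Convert each endpoint to a unit vector on the sphere (x = cos φ cos λ, y = cos φ sin λ, z = sin φ).
The central angle between the endpoints is δ = arccos(p₁·p₂) ≈ 1.107 rad (63.5°). The total great-circle distance is δ·R ≈ 1.107 × 6371 ≈ 7056 km, so the target fraction is f = 3200/7056 ≈ 0.454.
Interpolate at f ≈ 0.454 with slerp weights a = sin((1−f)δ)/sin δ ≈ 0.636, b = sin(fδ)/sin δ ≈ 0.538.
p = a·p₁ + b·p₂ ≈ (-0.061, 0.515, 0.855); φ = arcsin(p_z) ≈ 58.76°, λ = atan2(p_y, p_x) ≈ 96.72°.

≈ 59°N, 97°E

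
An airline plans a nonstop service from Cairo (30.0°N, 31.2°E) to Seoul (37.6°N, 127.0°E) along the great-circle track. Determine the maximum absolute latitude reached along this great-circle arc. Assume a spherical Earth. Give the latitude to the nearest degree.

≈ 45°N

The great circle lies in the plane with unit normal n̂ = (p₁ × p₂)/|p₁ × p₂|.
Here n̂_z ≈ +0.702; the vertex latitude is φ_max = arccos|n̂_z| ≈ 45.4°.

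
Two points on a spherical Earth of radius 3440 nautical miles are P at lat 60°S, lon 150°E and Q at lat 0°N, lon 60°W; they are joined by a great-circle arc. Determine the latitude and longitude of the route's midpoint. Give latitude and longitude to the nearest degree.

≈ lat 54°S, lon 84°W

Convert each endpoint to a unit vector on the sphere (x = cos φ cos λ, y = cos φ sin λ, z = sin φ).
The central angle between the endpoints is δ = arccos(p₁·p₂) ≈ 2.019 rad (115.7°).
Interpolate at f = 1/2 with slerp weights a = sin((1−f)δ)/sin δ ≈ 0.939, b = sin(fδ)/sin δ ≈ 0.939.
p = a·p₁ + b·p₂ ≈ (0.063, -0.578, -0.813); φ = arcsin(p_z) ≈ -54.42°, λ = atan2(p_y, p_x) ≈ -83.79°.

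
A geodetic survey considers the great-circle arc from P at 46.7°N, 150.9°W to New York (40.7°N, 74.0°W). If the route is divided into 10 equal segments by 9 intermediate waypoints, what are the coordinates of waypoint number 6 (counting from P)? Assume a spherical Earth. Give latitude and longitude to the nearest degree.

Write both endpoints as unit vectors p₁, p₂ with components (cos φ cos λ, cos φ sin λ, sin φ).
The central angle between the endpoints is δ = arccos(p₁·p₂) ≈ 0.937 rad (53.7°).
Interpolate at f = 6/10 with slerp weights a = sin((1−f)δ)/sin δ ≈ 0.454, b = sin(fδ)/sin δ ≈ 0.661.
p = a·p₁ + b·p₂ ≈ (-0.134, -0.634, 0.762); φ = arcsin(p_z) ≈ 49.64°, λ = atan2(p_y, p_x) ≈ -101.94°.

≈ 50°N, 102°W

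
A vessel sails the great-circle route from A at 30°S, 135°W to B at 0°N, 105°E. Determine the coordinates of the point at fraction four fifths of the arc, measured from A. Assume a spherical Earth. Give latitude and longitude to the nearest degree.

≈ 13°S, 125°E

Convert each endpoint to a unit vector on the sphere (x = cos φ cos λ, y = cos φ sin λ, z = sin φ).
The central angle between the endpoints is δ = arccos(p₁·p₂) ≈ 2.019 rad (115.7°).
Interpolate at f = 4/5 with slerp weights a = sin((1−f)δ)/sin δ ≈ 0.436, b = sin(fδ)/sin δ ≈ 1.108.
p = a·p₁ + b·p₂ ≈ (-0.554, 0.804, -0.218); φ = arcsin(p_z) ≈ -12.59°, λ = atan2(p_y, p_x) ≈ 124.57°.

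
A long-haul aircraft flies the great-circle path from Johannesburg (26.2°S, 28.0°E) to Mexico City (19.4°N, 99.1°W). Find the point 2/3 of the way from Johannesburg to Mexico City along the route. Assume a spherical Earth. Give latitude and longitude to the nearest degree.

Convert each endpoint to a unit vector on the sphere (x = cos φ cos λ, y = cos φ sin λ, z = sin φ).
The central angle between the endpoints is δ = arccos(p₁·p₂) ≈ 2.288 rad (131.1°).
Interpolate at f = 2/3 with slerp weights a = sin((1−f)δ)/sin δ ≈ 0.916, b = sin(fδ)/sin δ ≈ 1.325.
p = a·p₁ + b·p₂ ≈ (0.528, -0.848, 0.036); φ = arcsin(p_z) ≈ 2.04°, λ = atan2(p_y, p_x) ≈ -58.08°.

≈ (2°N, 58°W)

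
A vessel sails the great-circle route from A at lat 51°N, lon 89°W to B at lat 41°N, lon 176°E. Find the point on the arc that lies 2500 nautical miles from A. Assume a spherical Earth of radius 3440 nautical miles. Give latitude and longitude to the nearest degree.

From cos δ = sin φ₁ sin φ₂ + cos φ₁ cos φ₂ cos Δλ, the central angle is δ ≈ 1.083 rad (62.1°). The total great-circle distance is δ·R ≈ 1.083 × 3440 ≈ 3726 nmi, so the target fraction is f = 2500/3726 ≈ 0.671.
Interpolate at f ≈ 0.671 with slerp weights a = sin((1−f)δ)/sin δ ≈ 0.395, b = sin(fδ)/sin δ ≈ 0.752.
p = a·p₁ + b·p₂ ≈ (-0.562, -0.209, 0.800); φ = arcsin(p_z) ≈ 53.17°, λ = atan2(p_y, p_x) ≈ -159.60°.

≈ lat 53°N, lon 160°W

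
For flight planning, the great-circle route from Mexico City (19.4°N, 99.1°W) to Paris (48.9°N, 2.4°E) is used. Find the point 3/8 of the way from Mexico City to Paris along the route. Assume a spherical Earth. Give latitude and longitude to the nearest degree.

≈ 41°N, 73°W

Convert each endpoint to a unit vector on the sphere (x = cos φ cos λ, y = cos φ sin λ, z = sin φ).
The central angle between the endpoints is δ = arccos(p₁·p₂) ≈ 1.444 rad (82.7°).
Interpolate at f = 3/8 with slerp weights a = sin((1−f)δ)/sin δ ≈ 0.791, b = sin(fδ)/sin δ ≈ 0.520.
p = a·p₁ + b·p₂ ≈ (0.223, -0.723, 0.654); φ = arcsin(p_z) ≈ 40.87°, λ = atan2(p_y, p_x) ≈ -72.83°.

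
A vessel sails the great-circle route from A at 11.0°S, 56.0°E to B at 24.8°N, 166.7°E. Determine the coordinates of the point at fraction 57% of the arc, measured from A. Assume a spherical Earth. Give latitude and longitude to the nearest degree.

≈ 15°N, 116°E

The haversine formula gives a central angle δ ≈ 1.977 rad (113.3°) between the endpoints.
Interpolate at f = 0.57 with slerp weights a = sin((1−f)δ)/sin δ ≈ 0.818, b = sin(fδ)/sin δ ≈ 0.983.
p = a·p₁ + b·p₂ ≈ (-0.419, 0.871, 0.256); φ = arcsin(p_z) ≈ 14.85°, λ = atan2(p_y, p_x) ≈ 115.72°.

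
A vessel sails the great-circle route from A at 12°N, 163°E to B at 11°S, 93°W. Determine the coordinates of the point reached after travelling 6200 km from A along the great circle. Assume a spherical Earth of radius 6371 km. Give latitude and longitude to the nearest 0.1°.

Convert each endpoint to a unit vector on the sphere (x = cos φ cos λ, y = cos φ sin λ, z = sin φ).
The central angle between the endpoints is δ = arccos(p₁·p₂) ≈ 1.846 rad (105.8°). The total great-circle distance is δ·R ≈ 1.846 × 6371 ≈ 11762 km, so the target fraction is f = 6200/11762 ≈ 0.527.
Interpolate at f ≈ 0.527 with slerp weights a = sin((1−f)δ)/sin δ ≈ 0.796, b = sin(fδ)/sin δ ≈ 0.859.
p = a·p₁ + b·p₂ ≈ (-0.789, -0.614, 0.002); φ = arcsin(p_z) ≈ 0.09°, λ = atan2(p_y, p_x) ≈ -142.09°.

≈ 0.1°N, 142.1°W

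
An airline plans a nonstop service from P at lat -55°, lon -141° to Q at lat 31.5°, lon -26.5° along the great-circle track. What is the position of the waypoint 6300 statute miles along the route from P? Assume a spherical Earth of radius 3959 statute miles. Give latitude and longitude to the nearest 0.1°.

Convert each endpoint to a unit vector on the sphere (x = cos φ cos λ, y = cos φ sin λ, z = sin φ).
The central angle between the endpoints is δ = arccos(p₁·p₂) ≈ 2.253 rad (129.1°). The total great-circle distance is δ·R ≈ 2.253 × 3959 ≈ 8921 mi, so the target fraction is f = 6300/8921 ≈ 0.706.
Interpolate at f ≈ 0.706 with slerp weights a = sin((1−f)δ)/sin δ ≈ 0.792, b = sin(fδ)/sin δ ≈ 1.288.
p = a·p₁ + b·p₂ ≈ (0.630, -0.776, 0.024); φ = arcsin(p_z) ≈ 1.39°, λ = atan2(p_y, p_x) ≈ -50.93°.

≈ lat 1.4°, lon -50.9°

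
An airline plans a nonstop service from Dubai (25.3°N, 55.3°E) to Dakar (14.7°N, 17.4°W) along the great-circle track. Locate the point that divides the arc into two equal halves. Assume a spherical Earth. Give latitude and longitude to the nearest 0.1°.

≈ 24.3°N, 17.5°E

Write both endpoints as unit vectors p₁, p₂ with components (cos φ cos λ, cos φ sin λ, sin φ).
The central angle between the endpoints is δ = arccos(p₁·p₂) ≈ 1.193 rad (68.4°).
Interpolate at f = 1/2 with slerp weights a = sin((1−f)δ)/sin δ ≈ 0.604, b = sin(fδ)/sin δ ≈ 0.604.
p = a·p₁ + b·p₂ ≈ (0.869, 0.274, 0.412); φ = arcsin(p_z) ≈ 24.31°, λ = atan2(p_y, p_x) ≈ 17.53°.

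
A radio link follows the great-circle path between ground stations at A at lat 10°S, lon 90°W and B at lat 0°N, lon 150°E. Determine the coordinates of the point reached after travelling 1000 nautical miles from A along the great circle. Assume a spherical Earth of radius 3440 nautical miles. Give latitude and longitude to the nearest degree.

Convert each endpoint to a unit vector on the sphere (x = cos φ cos λ, y = cos φ sin λ, z = sin φ).
The central angle between the endpoints is δ = arccos(p₁·p₂) ≈ 2.086 rad (119.5°). The total great-circle distance is δ·R ≈ 2.086 × 3440 ≈ 7175 nmi, so the target fraction is f = 1000/7175 ≈ 0.139.
Interpolate at f ≈ 0.139 with slerp weights a = sin((1−f)δ)/sin δ ≈ 1.120, b = sin(fδ)/sin δ ≈ 0.329.
p = a·p₁ + b·p₂ ≈ (-0.285, -0.939, -0.195); φ = arcsin(p_z) ≈ -11.22°, λ = atan2(p_y, p_x) ≈ -106.90°.

≈ lat 11°S, lon 107°W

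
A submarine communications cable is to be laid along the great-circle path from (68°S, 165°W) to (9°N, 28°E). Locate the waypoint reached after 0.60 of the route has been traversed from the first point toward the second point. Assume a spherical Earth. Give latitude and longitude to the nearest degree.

≈ (39°S, 33°E)

Write both endpoints as unit vectors p₁, p₂ with components (cos φ cos λ, cos φ sin λ, sin φ).
The central angle between the endpoints is δ = arccos(p₁·p₂) ≈ 2.101 rad (120.4°).
Interpolate at f = 0.60 with slerp weights a = sin((1−f)δ)/sin δ ≈ 0.863, b = sin(fδ)/sin δ ≈ 1.104.
p = a·p₁ + b·p₂ ≈ (0.650, 0.428, -0.628); φ = arcsin(p_z) ≈ -38.89°, λ = atan2(p_y, p_x) ≈ 33.36°.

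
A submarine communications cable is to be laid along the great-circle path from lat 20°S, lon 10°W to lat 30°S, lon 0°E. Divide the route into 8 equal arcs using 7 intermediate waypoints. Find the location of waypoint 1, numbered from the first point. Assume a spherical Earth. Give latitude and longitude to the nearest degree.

≈ lat 21°S, lon 9°W

Convert each endpoint to a unit vector on the sphere (x = cos φ cos λ, y = cos φ sin λ, z = sin φ).
The central angle between the endpoints is δ = arccos(p₁·p₂) ≈ 0.235 rad (13.5°).
Interpolate at f = 1/8 with slerp weights a = sin((1−f)δ)/sin δ ≈ 0.877, b = sin(fδ)/sin δ ≈ 0.126.
p = a·p₁ + b·p₂ ≈ (0.921, -0.143, -0.363); φ = arcsin(p_z) ≈ -21.28°, λ = atan2(p_y, p_x) ≈ -8.83°.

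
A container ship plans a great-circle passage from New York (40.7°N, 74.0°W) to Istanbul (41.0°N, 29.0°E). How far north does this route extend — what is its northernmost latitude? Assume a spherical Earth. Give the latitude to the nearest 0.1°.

The great circle lies in the plane with unit normal n̂ = (p₁ × p₂)/|p₁ × p₂|.
Here n̂_z ≈ +0.584; the vertex latitude is φ_max = arccos|n̂_z| ≈ 54.2°.
Check via Clairaut: cos φ_max = |cos φ₁| · sin C = cos(40.7°)·sin(50.4°) ≈ 0.584, again giving ≈ 54.2°.

≈ 54.2°N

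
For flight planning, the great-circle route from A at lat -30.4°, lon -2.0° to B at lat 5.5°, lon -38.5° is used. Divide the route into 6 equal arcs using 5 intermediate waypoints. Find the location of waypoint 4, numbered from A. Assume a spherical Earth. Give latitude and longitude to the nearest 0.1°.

≈ lat -6.9°, lon -27.3°

Write both endpoints as unit vectors p₁, p₂ with components (cos φ cos λ, cos φ sin λ, sin φ).
The central angle between the endpoints is δ = arccos(p₁·p₂) ≈ 0.874 rad (50.1°).
Interpolate at f = 4/6 with slerp weights a = sin((1−f)δ)/sin δ ≈ 0.375, b = sin(fδ)/sin δ ≈ 0.718.
p = a·p₁ + b·p₂ ≈ (0.882, -0.456, -0.121); φ = arcsin(p_z) ≈ -6.94°, λ = atan2(p_y, p_x) ≈ -27.34°.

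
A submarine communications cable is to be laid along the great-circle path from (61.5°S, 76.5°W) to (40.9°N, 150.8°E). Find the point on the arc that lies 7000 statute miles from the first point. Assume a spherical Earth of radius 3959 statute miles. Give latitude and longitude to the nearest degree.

≈ (3°N, 176°E)

Convert each endpoint to a unit vector on the sphere (x = cos φ cos λ, y = cos φ sin λ, z = sin φ).
The central angle between the endpoints is δ = arccos(p₁·p₂) ≈ 2.532 rad (145.1°). The total great-circle distance is δ·R ≈ 2.532 × 3959 ≈ 10025 mi, so the target fraction is f = 7000/10025 ≈ 0.698.
Interpolate at f ≈ 0.698 with slerp weights a = sin((1−f)δ)/sin δ ≈ 1.209, b = sin(fδ)/sin δ ≈ 1.713.
p = a·p₁ + b·p₂ ≈ (-0.996, 0.071, 0.059); φ = arcsin(p_z) ≈ 3.41°, λ = atan2(p_y, p_x) ≈ 175.93°.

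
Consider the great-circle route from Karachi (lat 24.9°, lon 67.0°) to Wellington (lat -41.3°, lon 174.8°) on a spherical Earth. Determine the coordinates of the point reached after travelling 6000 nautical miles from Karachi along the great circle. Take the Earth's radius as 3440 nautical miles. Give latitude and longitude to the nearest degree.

≈ lat -36°, lon 151°

Convert each endpoint to a unit vector on the sphere (x = cos φ cos λ, y = cos φ sin λ, z = sin φ).
The central angle between the endpoints is δ = arccos(p₁·p₂) ≈ 2.079 rad (119.1°). The total great-circle distance is δ·R ≈ 2.079 × 3440 ≈ 7150 nmi, so the target fraction is f = 6000/7150 ≈ 0.839.
Interpolate at f ≈ 0.839 with slerp weights a = sin((1−f)δ)/sin δ ≈ 0.376, b = sin(fδ)/sin δ ≈ 1.127.
p = a·p₁ + b·p₂ ≈ (-0.710, 0.390, -0.586); φ = arcsin(p_z) ≈ -35.86°, λ = atan2(p_y, p_x) ≈ 151.21°.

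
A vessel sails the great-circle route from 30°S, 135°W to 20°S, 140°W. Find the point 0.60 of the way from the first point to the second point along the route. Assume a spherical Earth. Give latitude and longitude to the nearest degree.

Convert each endpoint to a unit vector on the sphere (x = cos φ cos λ, y = cos φ sin λ, z = sin φ).
The central angle between the endpoints is δ = arccos(p₁·p₂) ≈ 0.192 rad (11.0°).
Interpolate at f = 0.60 with slerp weights a = sin((1−f)δ)/sin δ ≈ 0.402, b = sin(fδ)/sin δ ≈ 0.602.
p = a·p₁ + b·p₂ ≈ (-0.680, -0.610, -0.407); φ = arcsin(p_z) ≈ -24.02°, λ = atan2(p_y, p_x) ≈ -138.10°.

≈ 24°S, 138°W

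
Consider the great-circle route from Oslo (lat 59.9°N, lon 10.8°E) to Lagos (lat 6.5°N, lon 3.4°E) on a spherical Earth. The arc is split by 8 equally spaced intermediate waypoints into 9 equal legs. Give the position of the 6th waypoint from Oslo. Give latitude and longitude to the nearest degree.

≈ lat 24°N, lon 5°E

The haversine formula gives a central angle δ ≈ 0.937 rad (53.7°) between the endpoints.
Interpolate at f = 6/9 with slerp weights a = sin((1−f)δ)/sin δ ≈ 0.381, b = sin(fδ)/sin δ ≈ 0.726.
p = a·p₁ + b·p₂ ≈ (0.908, 0.079, 0.412); φ = arcsin(p_z) ≈ 24.34°, λ = atan2(p_y, p_x) ≈ 4.95°.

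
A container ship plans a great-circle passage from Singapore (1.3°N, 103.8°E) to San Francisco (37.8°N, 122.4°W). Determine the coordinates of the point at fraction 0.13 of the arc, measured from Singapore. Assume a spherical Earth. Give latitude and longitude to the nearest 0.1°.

≈ 12.9°N, 114.7°E

Convert each endpoint to a unit vector on the sphere (x = cos φ cos λ, y = cos φ sin λ, z = sin φ).
The central angle between the endpoints is δ = arccos(p₁·p₂) ≈ 2.133 rad (122.2°).
Interpolate at f = 0.13 with slerp weights a = sin((1−f)δ)/sin δ ≈ 1.134, b = sin(fδ)/sin δ ≈ 0.323.
p = a·p₁ + b·p₂ ≈ (-0.407, 0.885, 0.224); φ = arcsin(p_z) ≈ 12.94°, λ = atan2(p_y, p_x) ≈ 114.71°.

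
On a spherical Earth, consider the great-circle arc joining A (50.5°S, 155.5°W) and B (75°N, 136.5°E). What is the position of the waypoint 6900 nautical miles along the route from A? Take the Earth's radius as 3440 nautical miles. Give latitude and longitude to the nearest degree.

≈ (60°N, 167°E)

The haversine formula gives a central angle δ ≈ 2.324 rad (133.1°) between the endpoints. The total great-circle distance is δ·R ≈ 2.324 × 3440 ≈ 7993 nmi, so the target fraction is f = 6900/7993 ≈ 0.863.
Interpolate at f ≈ 0.863 with slerp weights a = sin((1−f)δ)/sin δ ≈ 0.428, b = sin(fδ)/sin δ ≈ 1.243.
p = a·p₁ + b·p₂ ≈ (-0.481, 0.108, 0.870); φ = arcsin(p_z) ≈ 60.45°, λ = atan2(p_y, p_x) ≈ 167.29°.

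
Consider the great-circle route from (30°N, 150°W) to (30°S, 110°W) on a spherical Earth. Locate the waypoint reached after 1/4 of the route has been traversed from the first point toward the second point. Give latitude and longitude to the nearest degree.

≈ (15°N, 139°W)

Write both endpoints as unit vectors p₁, p₂ with components (cos φ cos λ, cos φ sin λ, sin φ).
The central angle between the endpoints is δ = arccos(p₁·p₂) ≈ 1.240 rad (71.1°).
Interpolate at f = 1/4 with slerp weights a = sin((1−f)δ)/sin δ ≈ 0.848, b = sin(fδ)/sin δ ≈ 0.323.
p = a·p₁ + b·p₂ ≈ (-0.731, -0.630, 0.263); φ = arcsin(p_z) ≈ 15.22°, λ = atan2(p_y, p_x) ≈ -139.27°.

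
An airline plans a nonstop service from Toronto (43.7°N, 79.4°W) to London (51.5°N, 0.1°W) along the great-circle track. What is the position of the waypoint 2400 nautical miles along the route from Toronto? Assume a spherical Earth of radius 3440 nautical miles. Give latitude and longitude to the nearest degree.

Write both endpoints as unit vectors p₁, p₂ with components (cos φ cos λ, cos φ sin λ, sin φ).
The central angle between the endpoints is δ = arccos(p₁·p₂) ≈ 0.897 rad (51.4°). The total great-circle distance is δ·R ≈ 0.897 × 3440 ≈ 3084 nmi, so the target fraction is f = 2400/3084 ≈ 0.778.
Interpolate at f ≈ 0.778 with slerp weights a = sin((1−f)δ)/sin δ ≈ 0.253, b = sin(fδ)/sin δ ≈ 0.822.
p = a·p₁ + b·p₂ ≈ (0.546, -0.181, 0.818); φ = arcsin(p_z) ≈ 54.92°, λ = atan2(p_y, p_x) ≈ -18.32°.

≈ 55°N, 18°W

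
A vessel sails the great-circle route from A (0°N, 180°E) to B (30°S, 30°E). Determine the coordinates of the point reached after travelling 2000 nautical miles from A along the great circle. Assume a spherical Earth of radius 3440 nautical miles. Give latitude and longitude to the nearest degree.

From cos δ = sin φ₁ sin φ₂ + cos φ₁ cos φ₂ cos Δλ, the central angle is δ ≈ 2.419 rad (138.6°). The total great-circle distance is δ·R ≈ 2.419 × 3440 ≈ 8321 nmi, so the target fraction is f = 2000/8321 ≈ 0.240.
Interpolate at f ≈ 0.240 with slerp weights a = sin((1−f)δ)/sin δ ≈ 1.458, b = sin(fδ)/sin δ ≈ 0.830.
p = a·p₁ + b·p₂ ≈ (-0.836, 0.360, -0.415); φ = arcsin(p_z) ≈ -24.53°, λ = atan2(p_y, p_x) ≈ 156.72°.

≈ (25°S, 157°E)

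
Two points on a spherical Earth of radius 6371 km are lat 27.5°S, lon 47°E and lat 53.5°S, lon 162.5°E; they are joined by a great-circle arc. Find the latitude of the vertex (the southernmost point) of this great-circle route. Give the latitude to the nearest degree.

The great circle lies in the plane with unit normal n̂ = (p₁ × p₂)/|p₁ × p₂|.
Here n̂_z ≈ +0.481; the vertex latitude is φ_max = arccos|n̂_z| ≈ 61.2°.

≈ 61°S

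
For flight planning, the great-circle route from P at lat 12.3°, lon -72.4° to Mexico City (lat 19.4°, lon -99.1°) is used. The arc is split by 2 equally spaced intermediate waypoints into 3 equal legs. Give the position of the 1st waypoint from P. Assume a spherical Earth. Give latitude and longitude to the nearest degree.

≈ lat 15°, lon -81°

Convert each endpoint to a unit vector on the sphere (x = cos φ cos λ, y = cos φ sin λ, z = sin φ).
The central angle between the endpoints is δ = arccos(p₁·p₂) ≈ 0.464 rad (26.6°).
Interpolate at f = 1/3 with slerp weights a = sin((1−f)δ)/sin δ ≈ 0.680, b = sin(fδ)/sin δ ≈ 0.344.
p = a·p₁ + b·p₂ ≈ (0.150, -0.954, 0.259); φ = arcsin(p_z) ≈ 15.03°, λ = atan2(p_y, p_x) ≈ -81.09°.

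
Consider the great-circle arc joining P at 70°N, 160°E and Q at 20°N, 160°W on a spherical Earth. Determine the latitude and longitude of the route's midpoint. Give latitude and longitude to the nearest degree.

≈ 46°N, 170°W

The haversine formula gives a central angle δ ≈ 0.967 rad (55.4°) between the endpoints.
Interpolate at f = 1/2 with slerp weights a = sin((1−f)δ)/sin δ ≈ 0.565, b = sin(fδ)/sin δ ≈ 0.565.
p = a·p₁ + b·p₂ ≈ (-0.680, -0.115, 0.724); φ = arcsin(p_z) ≈ 46.37°, λ = atan2(p_y, p_x) ≈ -170.37°.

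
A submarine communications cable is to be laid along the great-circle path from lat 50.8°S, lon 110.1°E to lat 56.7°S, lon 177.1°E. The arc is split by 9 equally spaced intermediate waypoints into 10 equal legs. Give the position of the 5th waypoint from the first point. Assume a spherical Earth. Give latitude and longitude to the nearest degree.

≈ lat 59°S, lon 141°E

Write both endpoints as unit vectors p₁, p₂ with components (cos φ cos λ, cos φ sin λ, sin φ).
The central angle between the endpoints is δ = arccos(p₁·p₂) ≈ 0.671 rad (38.4°).
Interpolate at f = 5/10 with slerp weights a = sin((1−f)δ)/sin δ ≈ 0.530, b = sin(fδ)/sin δ ≈ 0.530.
p = a·p₁ + b·p₂ ≈ (-0.405, 0.329, -0.853); φ = arcsin(p_z) ≈ -58.53°, λ = atan2(p_y, p_x) ≈ 140.94°.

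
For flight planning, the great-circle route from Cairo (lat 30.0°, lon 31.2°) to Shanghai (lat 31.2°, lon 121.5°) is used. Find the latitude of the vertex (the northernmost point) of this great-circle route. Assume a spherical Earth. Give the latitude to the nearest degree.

≈ 40°

The great circle lies in the plane with unit normal n̂ = (p₁ × p₂)/|p₁ × p₂|.
Here n̂_z ≈ +0.766; the vertex latitude is φ_max = arccos|n̂_z| ≈ 40.0°.
Check via Clairaut: cos φ_max = |cos φ₁| · sin C = cos(30.0°)·sin(62.2°) ≈ 0.766, again giving ≈ 40.0°.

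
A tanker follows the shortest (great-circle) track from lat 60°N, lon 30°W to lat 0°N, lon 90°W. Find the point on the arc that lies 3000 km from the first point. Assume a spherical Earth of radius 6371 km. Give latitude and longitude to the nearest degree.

From cos δ = sin φ₁ sin φ₂ + cos φ₁ cos φ₂ cos Δλ, the central angle is δ ≈ 1.318 rad (75.5°). The total great-circle distance is δ·R ≈ 1.318 × 6371 ≈ 8398 km, so the target fraction is f = 3000/8398 ≈ 0.357.
Interpolate at f ≈ 0.357 with slerp weights a = sin((1−f)δ)/sin δ ≈ 0.774, b = sin(fδ)/sin δ ≈ 0.469.
p = a·p₁ + b·p₂ ≈ (0.335, -0.662, 0.670); φ = arcsin(p_z) ≈ 42.09°, λ = atan2(p_y, p_x) ≈ -63.15°.

≈ lat 42°N, lon 63°W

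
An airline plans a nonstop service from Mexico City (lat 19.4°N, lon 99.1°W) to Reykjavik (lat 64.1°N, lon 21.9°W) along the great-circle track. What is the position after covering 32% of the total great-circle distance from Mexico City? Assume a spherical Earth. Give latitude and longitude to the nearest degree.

≈ lat 38°N, lon 87°W

From cos δ = sin φ₁ sin φ₂ + cos φ₁ cos φ₂ cos Δλ, the central angle is δ ≈ 1.170 rad (67.0°).
Interpolate at f = 0.32 with slerp weights a = sin((1−f)δ)/sin δ ≈ 0.776, b = sin(fδ)/sin δ ≈ 0.397.
p = a·p₁ + b·p₂ ≈ (0.045, -0.787, 0.615); φ = arcsin(p_z) ≈ 37.95°, λ = atan2(p_y, p_x) ≈ -86.71°.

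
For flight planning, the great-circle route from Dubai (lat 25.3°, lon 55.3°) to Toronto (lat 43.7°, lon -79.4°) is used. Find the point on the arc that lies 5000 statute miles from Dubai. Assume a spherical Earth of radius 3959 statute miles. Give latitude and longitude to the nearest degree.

Write both endpoints as unit vectors p₁, p₂ with components (cos φ cos λ, cos φ sin λ, sin φ).
The central angle between the endpoints is δ = arccos(p₁·p₂) ≈ 1.736 rad (99.5°). The total great-circle distance is δ·R ≈ 1.736 × 3959 ≈ 6873 mi, so the target fraction is f = 5000/6873 ≈ 0.727.
Interpolate at f ≈ 0.727 with slerp weights a = sin((1−f)δ)/sin δ ≈ 0.462, b = sin(fδ)/sin δ ≈ 0.966.
p = a·p₁ + b·p₂ ≈ (0.366, -0.343, 0.865); φ = arcsin(p_z) ≈ 59.87°, λ = atan2(p_y, p_x) ≈ -43.14°.

≈ lat 60°, lon -43°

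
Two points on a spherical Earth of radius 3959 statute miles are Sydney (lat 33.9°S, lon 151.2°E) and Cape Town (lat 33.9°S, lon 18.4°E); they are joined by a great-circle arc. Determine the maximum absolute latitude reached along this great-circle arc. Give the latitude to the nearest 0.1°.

≈ 59.2°S

The great circle lies in the plane with unit normal n̂ = (p₁ × p₂)/|p₁ × p₂|.
Here n̂_z ≈ -0.512; the vertex latitude is φ_max = arccos|n̂_z| ≈ 59.2°.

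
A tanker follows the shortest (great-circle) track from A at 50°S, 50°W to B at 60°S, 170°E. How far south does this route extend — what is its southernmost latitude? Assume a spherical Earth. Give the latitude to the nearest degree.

The great circle lies in the plane with unit normal n̂ = (p₁ × p₂)/|p₁ × p₂|.
Here n̂_z ≈ -0.227; the vertex latitude is φ_max = arccos|n̂_z| ≈ 76.9°.
Check via Clairaut: cos φ_max = |cos φ₁| · sin C = cos(50.0°)·sin(159.3°) ≈ 0.227, again giving ≈ 76.9°.

≈ 77°S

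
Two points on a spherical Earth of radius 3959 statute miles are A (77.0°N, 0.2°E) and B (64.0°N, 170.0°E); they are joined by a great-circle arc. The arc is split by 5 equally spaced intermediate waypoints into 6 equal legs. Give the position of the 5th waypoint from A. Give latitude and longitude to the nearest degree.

From cos δ = sin φ₁ sin φ₂ + cos φ₁ cos φ₂ cos Δλ, the central angle is δ ≈ 0.678 rad (38.9°).
Interpolate at f = 5/6 with slerp weights a = sin((1−f)δ)/sin δ ≈ 0.180, b = sin(fδ)/sin δ ≈ 0.854.
p = a·p₁ + b·p₂ ≈ (-0.328, 0.065, 0.942); φ = arcsin(p_z) ≈ 70.46°, λ = atan2(p_y, p_x) ≈ 168.77°.

≈ (70°N, 169°E)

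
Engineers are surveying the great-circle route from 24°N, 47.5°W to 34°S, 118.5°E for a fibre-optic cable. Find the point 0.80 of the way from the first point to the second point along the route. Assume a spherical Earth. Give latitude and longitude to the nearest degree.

Write both endpoints as unit vectors p₁, p₂ with components (cos φ cos λ, cos φ sin λ, sin φ).
The central angle between the endpoints is δ = arccos(p₁·p₂) ≈ 2.866 rad (164.2°).
Interpolate at f = 0.80 with slerp weights a = sin((1−f)δ)/sin δ ≈ 1.994, b = sin(fδ)/sin δ ≈ 2.759.
p = a·p₁ + b·p₂ ≈ (0.139, 0.667, -0.732); φ = arcsin(p_z) ≈ -47.04°, λ = atan2(p_y, p_x) ≈ 78.20°.

≈ 47°S, 78°E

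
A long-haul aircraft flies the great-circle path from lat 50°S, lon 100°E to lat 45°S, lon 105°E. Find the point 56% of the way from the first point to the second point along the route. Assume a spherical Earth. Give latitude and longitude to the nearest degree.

≈ lat 47°S, lon 103°E

Write both endpoints as unit vectors p₁, p₂ with components (cos φ cos λ, cos φ sin λ, sin φ).
The central angle between the endpoints is δ = arccos(p₁·p₂) ≈ 0.105 rad (6.0°).
Interpolate at f = 0.56 with slerp weights a = sin((1−f)δ)/sin δ ≈ 0.441, b = sin(fδ)/sin δ ≈ 0.561.
p = a·p₁ + b·p₂ ≈ (-0.152, 0.662, -0.734); φ = arcsin(p_z) ≈ -47.23°, λ = atan2(p_y, p_x) ≈ 102.92°.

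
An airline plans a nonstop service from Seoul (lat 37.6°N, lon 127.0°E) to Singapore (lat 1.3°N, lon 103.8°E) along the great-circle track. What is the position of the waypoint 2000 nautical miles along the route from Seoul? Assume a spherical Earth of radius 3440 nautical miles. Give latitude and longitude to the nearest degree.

≈ lat 9°N, lon 108°E

Convert each endpoint to a unit vector on the sphere (x = cos φ cos λ, y = cos φ sin λ, z = sin φ).
The central angle between the endpoints is δ = arccos(p₁·p₂) ≈ 0.735 rad (42.1°). The total great-circle distance is δ·R ≈ 0.735 × 3440 ≈ 2528 nmi, so the target fraction is f = 2000/2528 ≈ 0.791.
Interpolate at f ≈ 0.791 with slerp weights a = sin((1−f)δ)/sin δ ≈ 0.228, b = sin(fδ)/sin δ ≈ 0.819.
p = a·p₁ + b·p₂ ≈ (-0.304, 0.940, 0.158); φ = arcsin(p_z) ≈ 9.08°, λ = atan2(p_y, p_x) ≈ 107.93°.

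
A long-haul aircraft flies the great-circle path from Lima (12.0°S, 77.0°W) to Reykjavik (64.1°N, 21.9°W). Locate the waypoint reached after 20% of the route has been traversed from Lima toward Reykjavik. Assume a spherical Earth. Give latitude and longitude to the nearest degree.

≈ 4°N, 71°W

From cos δ = sin φ₁ sin φ₂ + cos φ₁ cos φ₂ cos Δλ, the central angle is δ ≈ 1.513 rad (86.7°).
Interpolate at f = 0.20 with slerp weights a = sin((1−f)δ)/sin δ ≈ 0.937, b = sin(fδ)/sin δ ≈ 0.299.
p = a·p₁ + b·p₂ ≈ (0.327, -0.942, 0.074); φ = arcsin(p_z) ≈ 4.23°, λ = atan2(p_y, p_x) ≈ -70.84°.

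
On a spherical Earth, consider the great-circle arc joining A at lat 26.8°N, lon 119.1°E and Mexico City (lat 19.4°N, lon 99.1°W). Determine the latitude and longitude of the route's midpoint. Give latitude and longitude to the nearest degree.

The haversine formula gives a central angle δ ≈ 2.108 rad (120.8°) between the endpoints.
Interpolate at f = 1/2 with slerp weights a = sin((1−f)δ)/sin δ ≈ 1.012, b = sin(fδ)/sin δ ≈ 1.012.
p = a·p₁ + b·p₂ ≈ (-0.590, -0.153, 0.792); φ = arcsin(p_z) ≈ 52.42°, λ = atan2(p_y, p_x) ≈ -165.45°.

≈ lat 52°N, lon 165°W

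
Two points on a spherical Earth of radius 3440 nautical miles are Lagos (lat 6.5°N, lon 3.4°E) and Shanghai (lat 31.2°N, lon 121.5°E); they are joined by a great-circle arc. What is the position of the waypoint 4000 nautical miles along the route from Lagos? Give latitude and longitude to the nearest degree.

Convert each endpoint to a unit vector on the sphere (x = cos φ cos λ, y = cos φ sin λ, z = sin φ).
The central angle between the endpoints is δ = arccos(p₁·p₂) ≈ 1.919 rad (110.0°). The total great-circle distance is δ·R ≈ 1.919 × 3440 ≈ 6603 nmi, so the target fraction is f = 4000/6603 ≈ 0.606.
Interpolate at f ≈ 0.606 with slerp weights a = sin((1−f)δ)/sin δ ≈ 0.730, b = sin(fδ)/sin δ ≈ 0.977.
p = a·p₁ + b·p₂ ≈ (0.288, 0.755, 0.589); φ = arcsin(p_z) ≈ 36.06°, λ = atan2(p_y, p_x) ≈ 69.13°.

≈ lat 36°N, lon 69°E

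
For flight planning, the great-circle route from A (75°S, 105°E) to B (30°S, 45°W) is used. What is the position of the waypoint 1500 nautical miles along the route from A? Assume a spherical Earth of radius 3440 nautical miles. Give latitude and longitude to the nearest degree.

Write both endpoints as unit vectors p₁, p₂ with components (cos φ cos λ, cos φ sin λ, sin φ).
The central angle between the endpoints is δ = arccos(p₁·p₂) ≈ 1.278 rad (73.2°). The total great-circle distance is δ·R ≈ 1.278 × 3440 ≈ 4396 nmi, so the target fraction is f = 1500/4396 ≈ 0.341.
Interpolate at f ≈ 0.341 with slerp weights a = sin((1−f)δ)/sin δ ≈ 0.779, b = sin(fδ)/sin δ ≈ 0.441.
p = a·p₁ + b·p₂ ≈ (0.218, -0.075, -0.973); φ = arcsin(p_z) ≈ -76.66°, λ = atan2(p_y, p_x) ≈ -19.08°.

≈ (77°S, 19°W)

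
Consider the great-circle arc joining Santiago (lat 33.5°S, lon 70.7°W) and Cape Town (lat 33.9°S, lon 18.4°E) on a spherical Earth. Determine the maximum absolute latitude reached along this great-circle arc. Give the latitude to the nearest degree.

The great circle lies in the plane with unit normal n̂ = (p₁ × p₂)/|p₁ × p₂|.
Here n̂_z ≈ +0.730; the vertex latitude is φ_max = arccos|n̂_z| ≈ 43.1°.
Check via Clairaut: cos φ_max = |cos φ₁| · sin C = cos(33.5°)·sin(118.9°) ≈ 0.730, again giving ≈ 43.1°.

≈ 43°S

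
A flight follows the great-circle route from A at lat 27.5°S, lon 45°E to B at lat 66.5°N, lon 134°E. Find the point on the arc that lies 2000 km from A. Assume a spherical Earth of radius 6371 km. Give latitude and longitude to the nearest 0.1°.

≈ lat 11.1°S, lon 52.9°E

Convert each endpoint to a unit vector on the sphere (x = cos φ cos λ, y = cos φ sin λ, z = sin φ).
The central angle between the endpoints is δ = arccos(p₁·p₂) ≈ 2.001 rad (114.7°). The total great-circle distance is δ·R ≈ 2.001 × 6371 ≈ 12750 km, so the target fraction is f = 2000/12750 ≈ 0.157.
Interpolate at f ≈ 0.157 with slerp weights a = sin((1−f)δ)/sin δ ≈ 1.093, b = sin(fδ)/sin δ ≈ 0.340.
p = a·p₁ + b·p₂ ≈ (0.591, 0.783, -0.193); φ = arcsin(p_z) ≈ -11.13°, λ = atan2(p_y, p_x) ≈ 52.94°.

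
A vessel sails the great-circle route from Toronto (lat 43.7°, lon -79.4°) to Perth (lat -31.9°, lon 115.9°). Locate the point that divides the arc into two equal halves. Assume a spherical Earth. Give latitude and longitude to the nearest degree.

≈ lat 34°, lon 167°

Write both endpoints as unit vectors p₁, p₂ with components (cos φ cos λ, cos φ sin λ, sin φ).
The central angle between the endpoints is δ = arccos(p₁·p₂) ≈ 2.848 rad (163.2°).
Interpolate at f = 1/2 with slerp weights a = sin((1−f)δ)/sin δ ≈ 3.414, b = sin(fδ)/sin δ ≈ 3.414.
p = a·p₁ + b·p₂ ≈ (-0.812, 0.181, 0.555); φ = arcsin(p_z) ≈ 33.69°, λ = atan2(p_y, p_x) ≈ 167.42°.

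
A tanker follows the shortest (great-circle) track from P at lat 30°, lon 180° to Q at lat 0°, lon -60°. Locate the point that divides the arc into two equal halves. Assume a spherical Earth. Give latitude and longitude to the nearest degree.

≈ lat 28°, lon -113°

Convert each endpoint to a unit vector on the sphere (x = cos φ cos λ, y = cos φ sin λ, z = sin φ).
The central angle between the endpoints is δ = arccos(p₁·p₂) ≈ 2.019 rad (115.7°).
Interpolate at f = 1/2 with slerp weights a = sin((1−f)δ)/sin δ ≈ 0.939, b = sin(fδ)/sin δ ≈ 0.939.
p = a·p₁ + b·p₂ ≈ (-0.344, -0.813, 0.470); φ = arcsin(p_z) ≈ 28.00°, λ = atan2(p_y, p_x) ≈ -112.91°.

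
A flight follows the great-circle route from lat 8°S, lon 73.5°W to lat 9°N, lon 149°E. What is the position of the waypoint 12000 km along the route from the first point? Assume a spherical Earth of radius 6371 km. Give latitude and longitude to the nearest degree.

The haversine formula gives a central angle δ ≈ 2.408 rad (138.0°) between the endpoints. The total great-circle distance is δ·R ≈ 2.408 × 6371 ≈ 15342 km, so the target fraction is f = 12000/15342 ≈ 0.782.
Interpolate at f ≈ 0.782 with slerp weights a = sin((1−f)δ)/sin δ ≈ 0.748, b = sin(fδ)/sin δ ≈ 1.421.
p = a·p₁ + b·p₂ ≈ (-0.993, 0.013, 0.118); φ = arcsin(p_z) ≈ 6.79°, λ = atan2(p_y, p_x) ≈ 179.27°.

≈ lat 7°N, lon 179°E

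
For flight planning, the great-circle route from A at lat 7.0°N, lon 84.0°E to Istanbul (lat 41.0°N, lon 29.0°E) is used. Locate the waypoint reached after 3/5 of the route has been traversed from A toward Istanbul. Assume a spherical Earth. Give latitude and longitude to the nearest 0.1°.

≈ lat 30.1°N, lon 55.1°E

Convert each endpoint to a unit vector on the sphere (x = cos φ cos λ, y = cos φ sin λ, z = sin φ).
The central angle between the endpoints is δ = arccos(p₁·p₂) ≈ 1.036 rad (59.4°).
Interpolate at f = 3/5 with slerp weights a = sin((1−f)δ)/sin δ ≈ 0.468, b = sin(fδ)/sin δ ≈ 0.677.
p = a·p₁ + b·p₂ ≈ (0.495, 0.710, 0.501); φ = arcsin(p_z) ≈ 30.07°, λ = atan2(p_y, p_x) ≈ 55.08°.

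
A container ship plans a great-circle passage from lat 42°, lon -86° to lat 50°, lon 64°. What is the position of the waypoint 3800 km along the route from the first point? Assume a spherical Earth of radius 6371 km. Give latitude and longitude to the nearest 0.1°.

≈ lat 71.6°, lon -51.0°

Write both endpoints as unit vectors p₁, p₂ with components (cos φ cos λ, cos φ sin λ, sin φ).
The central angle between the endpoints is δ = arccos(p₁·p₂) ≈ 1.472 rad (84.3°). The total great-circle distance is δ·R ≈ 1.472 × 6371 ≈ 9376 km, so the target fraction is f = 3800/9376 ≈ 0.405.
Interpolate at f ≈ 0.405 with slerp weights a = sin((1−f)δ)/sin δ ≈ 0.772, b = sin(fδ)/sin δ ≈ 0.564.
p = a·p₁ + b·p₂ ≈ (0.199, -0.246, 0.949); φ = arcsin(p_z) ≈ 71.56°, λ = atan2(p_y, p_x) ≈ -51.00°.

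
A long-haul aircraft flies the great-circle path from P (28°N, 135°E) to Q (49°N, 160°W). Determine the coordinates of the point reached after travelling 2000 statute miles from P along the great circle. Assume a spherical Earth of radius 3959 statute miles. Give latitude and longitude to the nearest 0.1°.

Write both endpoints as unit vectors p₁, p₂ with components (cos φ cos λ, cos φ sin λ, sin φ).
The central angle between the endpoints is δ = arccos(p₁·p₂) ≈ 0.928 rad (53.2°). The total great-circle distance is δ·R ≈ 0.928 × 3959 ≈ 3676 mi, so the target fraction is f = 2000/3676 ≈ 0.544.
Interpolate at f ≈ 0.544 with slerp weights a = sin((1−f)δ)/sin δ ≈ 0.513, b = sin(fδ)/sin δ ≈ 0.604.
p = a·p₁ + b·p₂ ≈ (-0.693, 0.185, 0.697); φ = arcsin(p_z) ≈ 44.19°, λ = atan2(p_y, p_x) ≈ 165.08°.

≈ (44.2°N, 165.1°E)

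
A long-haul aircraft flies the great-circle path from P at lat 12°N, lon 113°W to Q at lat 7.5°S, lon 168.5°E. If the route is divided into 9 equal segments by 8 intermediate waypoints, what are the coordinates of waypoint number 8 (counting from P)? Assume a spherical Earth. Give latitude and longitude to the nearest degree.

Convert each endpoint to a unit vector on the sphere (x = cos φ cos λ, y = cos φ sin λ, z = sin φ).
The central angle between the endpoints is δ = arccos(p₁·p₂) ≈ 1.404 rad (80.4°).
Interpolate at f = 8/9 with slerp weights a = sin((1−f)δ)/sin δ ≈ 0.158, b = sin(fδ)/sin δ ≈ 0.962.
p = a·p₁ + b·p₂ ≈ (-0.995, 0.048, -0.093); φ = arcsin(p_z) ≈ -5.32°, λ = atan2(p_y, p_x) ≈ 177.22°.

≈ lat 5°S, lon 177°E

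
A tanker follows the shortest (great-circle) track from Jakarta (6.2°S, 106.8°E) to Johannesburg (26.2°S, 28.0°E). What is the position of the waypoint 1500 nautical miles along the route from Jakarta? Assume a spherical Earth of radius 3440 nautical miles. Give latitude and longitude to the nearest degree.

≈ 16°S, 83°E

Write both endpoints as unit vectors p₁, p₂ with components (cos φ cos λ, cos φ sin λ, sin φ).
The central angle between the endpoints is δ = arccos(p₁·p₂) ≈ 1.348 rad (77.2°). The total great-circle distance is δ·R ≈ 1.348 × 3440 ≈ 4637 nmi, so the target fraction is f = 1500/4637 ≈ 0.323.
Interpolate at f ≈ 0.323 with slerp weights a = sin((1−f)δ)/sin δ ≈ 0.811, b = sin(fδ)/sin δ ≈ 0.433.
p = a·p₁ + b·p₂ ≈ (0.110, 0.954, -0.279); φ = arcsin(p_z) ≈ -16.19°, λ = atan2(p_y, p_x) ≈ 83.42°.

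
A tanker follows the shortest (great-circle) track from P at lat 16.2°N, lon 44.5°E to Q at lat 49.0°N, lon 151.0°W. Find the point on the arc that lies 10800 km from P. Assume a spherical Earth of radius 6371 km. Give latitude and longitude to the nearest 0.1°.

≈ lat 64.3°N, lon 161.4°W

The haversine formula gives a central angle δ ≈ 1.979 rad (113.4°) between the endpoints. The total great-circle distance is δ·R ≈ 1.979 × 6371 ≈ 12605 km, so the target fraction is f = 10800/12605 ≈ 0.857.
Interpolate at f ≈ 0.857 with slerp weights a = sin((1−f)δ)/sin δ ≈ 0.305, b = sin(fδ)/sin δ ≈ 1.081.
p = a·p₁ + b·p₂ ≈ (-0.412, -0.139, 0.901); φ = arcsin(p_z) ≈ 64.25°, λ = atan2(p_y, p_x) ≈ -161.37°.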